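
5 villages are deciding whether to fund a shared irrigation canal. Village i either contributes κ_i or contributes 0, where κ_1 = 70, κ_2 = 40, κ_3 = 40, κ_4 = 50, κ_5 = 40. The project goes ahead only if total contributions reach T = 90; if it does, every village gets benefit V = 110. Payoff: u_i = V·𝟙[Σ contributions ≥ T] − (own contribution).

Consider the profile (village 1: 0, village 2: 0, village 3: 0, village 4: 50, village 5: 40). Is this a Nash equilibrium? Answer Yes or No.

Yes

Total = 90 ≥ 90: provided.
Village 1 (pledges 0, payoff 110): pledging 70 → total 160, payoff 40. No gain.
Village 2 (pledges 0, payoff 110): pledging 40 → total 130, payoff 70. No gain.
Village 3 (pledges 0, payoff 110): pledging 40 → total 130, payoff 70. No gain.
Village 4 (pledges 50, payoff 60): dropping to 0 → total 40, payoff 0. No gain.
Village 5 (pledges 40, payoff 70): dropping to 0 → total 50, payoff 0. No gain.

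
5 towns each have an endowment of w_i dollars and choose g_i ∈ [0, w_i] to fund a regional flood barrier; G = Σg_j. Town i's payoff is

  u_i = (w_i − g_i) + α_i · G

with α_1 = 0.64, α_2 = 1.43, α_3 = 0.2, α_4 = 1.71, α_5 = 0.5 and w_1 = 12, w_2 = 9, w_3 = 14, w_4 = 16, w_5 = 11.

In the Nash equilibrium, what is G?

25

∂u_i/∂g_i = α_i − 1, so town i contributes w_i if α_i > 1, else 0.
α_i > 1 for i ∈ {2, 4}; NE contributions (0, 9, 0, 16, 0), G = 25.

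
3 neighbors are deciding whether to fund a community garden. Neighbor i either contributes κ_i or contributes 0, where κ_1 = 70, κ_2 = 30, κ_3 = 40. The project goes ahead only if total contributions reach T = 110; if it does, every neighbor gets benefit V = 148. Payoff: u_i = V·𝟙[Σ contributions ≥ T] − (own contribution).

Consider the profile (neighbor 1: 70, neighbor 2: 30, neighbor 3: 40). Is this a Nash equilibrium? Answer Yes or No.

No

Total = 140 ≥ 110: provided.
Neighbor 1 (pledges 70, payoff 78): dropping to 0 → total 70, payoff 0. No gain.
Neighbor 2 (pledges 30, payoff 118): dropping to 0 → total 110, payoff 148. Profitable deviation.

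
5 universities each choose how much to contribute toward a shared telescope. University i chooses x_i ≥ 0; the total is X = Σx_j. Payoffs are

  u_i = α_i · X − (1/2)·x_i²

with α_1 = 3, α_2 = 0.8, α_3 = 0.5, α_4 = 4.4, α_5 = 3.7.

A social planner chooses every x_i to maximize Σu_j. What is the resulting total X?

Planner FOC: ∂(Σu_j)/∂x_i = (Σα_j) − x_i = 0, so x_i^SO = Σα_j = 12.4 for every i; X^SO = 62.

62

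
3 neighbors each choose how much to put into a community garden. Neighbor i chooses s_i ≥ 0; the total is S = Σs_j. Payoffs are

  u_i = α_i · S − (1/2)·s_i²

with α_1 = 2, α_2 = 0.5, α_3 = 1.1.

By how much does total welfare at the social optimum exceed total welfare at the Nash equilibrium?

Neighbor i's FOC: ∂u_i/∂s_i = α_i − s_i = 0, so s_i* = α_i.
NE contributions = (2, 0.5, 1.1); S = 3.6.
W^NE = (Σα)·S − ½Σα_i² = 3.6² − ½·5.46 = 10.23.
Planner sets s_i = Σα_j = 3.6 for every i, so S^SO = 3·3.6 = 10.8.
W^SO = (Σα)·S^SO − ½·3·(Σα)² = (3/2)·3.6² = 19.44.
Deadweight loss = W^SO − W^NE = 9.21.

9.21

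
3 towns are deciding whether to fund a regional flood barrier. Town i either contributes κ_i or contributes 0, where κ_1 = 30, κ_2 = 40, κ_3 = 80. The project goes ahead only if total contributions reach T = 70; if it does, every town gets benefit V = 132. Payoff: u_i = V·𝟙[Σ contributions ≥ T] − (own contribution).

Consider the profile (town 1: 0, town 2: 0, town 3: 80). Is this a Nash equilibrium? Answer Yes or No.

Total = 80 ≥ 70: provided.
Town 1 (pledges 0, payoff 132): pledging 30 → total 110, payoff 102. No gain.
Town 2 (pledges 0, payoff 132): pledging 40 → total 120, payoff 92. No gain.
Town 3 (pledges 80, payoff 52): dropping to 0 → total 0, payoff 0. No gain.

Yes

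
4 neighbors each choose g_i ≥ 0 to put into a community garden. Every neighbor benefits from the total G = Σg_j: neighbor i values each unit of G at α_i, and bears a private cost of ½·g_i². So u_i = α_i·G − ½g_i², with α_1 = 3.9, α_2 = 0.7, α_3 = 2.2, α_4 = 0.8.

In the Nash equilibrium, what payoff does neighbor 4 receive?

5.76

Neighbor i's FOC: ∂u_i/∂g_i = α_i − g_i = 0, so g_i* = α_i.
NE contributions = (3.9, 0.7, 2.2, 0.8); G = 7.6.
u_4 = α_4·G − ½·(g_4)² = 0.8·7.6 − ½·0.8² = 5.76.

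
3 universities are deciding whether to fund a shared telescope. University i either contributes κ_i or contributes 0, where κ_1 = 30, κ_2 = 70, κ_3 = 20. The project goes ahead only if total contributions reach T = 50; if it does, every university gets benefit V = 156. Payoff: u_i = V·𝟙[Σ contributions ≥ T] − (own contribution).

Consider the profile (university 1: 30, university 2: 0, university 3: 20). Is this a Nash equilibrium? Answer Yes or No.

Total = 50 ≥ 50: provided.
University 1 (pledges 30, payoff 126): dropping to 0 → total 20, payoff 0. No gain.
University 2 (pledges 0, payoff 156): pledging 70 → total 120, payoff 86. No gain.
University 3 (pledges 20, payoff 136): dropping to 0 → total 30, payoff 0. No gain.

Yes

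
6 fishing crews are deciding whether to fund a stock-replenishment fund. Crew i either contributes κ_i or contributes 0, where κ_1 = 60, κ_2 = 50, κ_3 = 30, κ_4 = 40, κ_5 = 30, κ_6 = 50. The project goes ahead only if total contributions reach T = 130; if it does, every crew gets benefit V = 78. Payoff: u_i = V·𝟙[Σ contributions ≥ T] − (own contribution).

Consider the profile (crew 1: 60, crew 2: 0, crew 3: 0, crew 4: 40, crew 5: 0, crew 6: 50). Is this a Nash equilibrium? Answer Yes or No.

Total = 150 ≥ 130: provided.
Crew 1 (pledges 60, payoff 18): dropping to 0 → total 90, payoff 0. No gain.
Crew 2 (pledges 0, payoff 78): pledging 50 → total 200, payoff 28. No gain.
Crew 3 (pledges 0, payoff 78): pledging 30 → total 180, payoff 48. No gain.
Crew 4 (pledges 40, payoff 38): dropping to 0 → total 110, payoff 0. No gain.
Crew 5 (pledges 0, payoff 78): pledging 30 → total 180, payoff 48. No gain.
Crew 6 (pledges 50, payoff 28): dropping to 0 → total 100, payoff 0. No gain.

Yes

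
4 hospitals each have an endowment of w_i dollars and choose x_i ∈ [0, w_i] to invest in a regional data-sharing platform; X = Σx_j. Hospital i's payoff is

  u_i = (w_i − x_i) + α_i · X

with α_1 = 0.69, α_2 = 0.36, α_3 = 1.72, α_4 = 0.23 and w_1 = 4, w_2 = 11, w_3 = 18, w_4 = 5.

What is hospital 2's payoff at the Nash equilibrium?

∂u_i/∂x_i = α_i − 1, so hospital i contributes w_i if α_i > 1, else 0.
α_i > 1 for i ∈ {3}; NE contributions (0, 0, 18, 0), X = 18.
u_2 = (11 − 0) + 0.36·18 = 17.48.

17.48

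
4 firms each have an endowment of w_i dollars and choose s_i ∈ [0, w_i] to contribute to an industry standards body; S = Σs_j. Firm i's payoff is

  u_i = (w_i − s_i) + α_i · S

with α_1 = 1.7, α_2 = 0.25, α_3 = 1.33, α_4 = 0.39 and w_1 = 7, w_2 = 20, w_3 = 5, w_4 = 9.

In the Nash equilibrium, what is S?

∂u_i/∂s_i = α_i − 1, so firm i contributes w_i if α_i > 1, else 0.
α_i > 1 for i ∈ {1, 3}; NE contributions (7, 0, 5, 0), S = 12.

12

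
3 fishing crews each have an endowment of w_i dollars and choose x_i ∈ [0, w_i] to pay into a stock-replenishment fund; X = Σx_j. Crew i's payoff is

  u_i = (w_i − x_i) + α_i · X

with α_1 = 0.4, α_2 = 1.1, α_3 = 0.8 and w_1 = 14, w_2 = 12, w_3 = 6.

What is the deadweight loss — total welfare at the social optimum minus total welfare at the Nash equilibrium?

26

∂u_i/∂x_i = α_i − 1, so crew i contributes w_i if α_i > 1, else 0.
α_i > 1 for i ∈ {2}; NE contributions (0, 12, 0), X = 12.
W^NE = Σw_i − X^NE + (Σα_i)·X^NE = 32 + 1.3·12 = 47.6.
Planner: ∂(Σu_j)/∂x_i = Σα_j − 1 = 1.3 > 0, so everyone contributes w_i; X^SO = 32, W^SO = 32 + 1.3·32 = 73.6.
Deadweight loss = 26.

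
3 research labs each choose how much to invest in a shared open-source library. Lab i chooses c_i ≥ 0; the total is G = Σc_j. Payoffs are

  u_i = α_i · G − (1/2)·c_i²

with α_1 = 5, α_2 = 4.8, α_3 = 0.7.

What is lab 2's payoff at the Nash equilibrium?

Lab i's FOC: ∂u_i/∂c_i = α_i − c_i = 0, so c_i* = α_i.
NE contributions = (5, 4.8, 0.7); G = 10.5.
u_2 = α_2·G − ½·(c_2)² = 4.8·10.5 − ½·4.8² = 38.88.

38.88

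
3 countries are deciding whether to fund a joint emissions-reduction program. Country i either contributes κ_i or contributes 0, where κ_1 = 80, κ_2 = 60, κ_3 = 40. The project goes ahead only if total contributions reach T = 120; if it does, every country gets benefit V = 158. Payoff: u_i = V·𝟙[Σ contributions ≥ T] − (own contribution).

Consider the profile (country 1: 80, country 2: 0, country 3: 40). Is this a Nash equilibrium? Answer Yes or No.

Yes

Total = 120 ≥ 120: provided.
Country 1 (pledges 80, payoff 78): dropping to 0 → total 40, payoff 0. No gain.
Country 2 (pledges 0, payoff 158): pledging 60 → total 180, payoff 98. No gain.
Country 3 (pledges 40, payoff 118): dropping to 0 → total 80, payoff 0. No gain.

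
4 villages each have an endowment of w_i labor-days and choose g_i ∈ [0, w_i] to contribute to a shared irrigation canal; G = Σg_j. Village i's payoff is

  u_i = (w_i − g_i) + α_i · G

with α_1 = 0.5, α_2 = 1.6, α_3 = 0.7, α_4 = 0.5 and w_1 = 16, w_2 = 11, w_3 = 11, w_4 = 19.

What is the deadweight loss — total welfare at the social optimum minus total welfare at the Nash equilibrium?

105.8

∂u_i/∂g_i = α_i − 1, so village i contributes w_i if α_i > 1, else 0.
α_i > 1 for i ∈ {2}; NE contributions (0, 11, 0, 0), G = 11.
W^NE = Σw_i − G^NE + (Σα_i)·G^NE = 57 + 2.3·11 = 82.3.
Planner: ∂(Σu_j)/∂g_i = Σα_j − 1 = 2.3 > 0, so everyone contributes w_i; G^SO = 57, W^SO = 57 + 2.3·57 = 188.1.
Deadweight loss = 105.8.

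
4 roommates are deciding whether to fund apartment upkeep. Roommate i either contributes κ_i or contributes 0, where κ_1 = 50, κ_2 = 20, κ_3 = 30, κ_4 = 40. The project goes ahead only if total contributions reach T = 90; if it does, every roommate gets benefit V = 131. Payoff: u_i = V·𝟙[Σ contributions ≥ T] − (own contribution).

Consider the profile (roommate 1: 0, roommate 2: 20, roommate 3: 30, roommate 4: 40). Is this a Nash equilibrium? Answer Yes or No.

Yes

Total = 90 ≥ 90: provided.
Roommate 1 (pledges 0, payoff 131): pledging 50 → total 140, payoff 81. No gain.
Roommate 2 (pledges 20, payoff 111): dropping to 0 → total 70, payoff 0. No gain.
Roommate 3 (pledges 30, payoff 101): dropping to 0 → total 60, payoff 0. No gain.
Roommate 4 (pledges 40, payoff 91): dropping to 0 → total 50, payoff 0. No gain.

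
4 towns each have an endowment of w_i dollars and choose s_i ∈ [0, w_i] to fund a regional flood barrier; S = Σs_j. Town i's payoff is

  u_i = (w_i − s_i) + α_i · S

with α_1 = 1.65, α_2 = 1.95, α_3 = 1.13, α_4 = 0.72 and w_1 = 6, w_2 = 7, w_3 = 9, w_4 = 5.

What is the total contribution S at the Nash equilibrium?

∂u_i/∂s_i = α_i − 1, so town i contributes w_i if α_i > 1, else 0.
α_i > 1 for i ∈ {1, 2, 3}; NE contributions (6, 7, 9, 0), S = 22.

22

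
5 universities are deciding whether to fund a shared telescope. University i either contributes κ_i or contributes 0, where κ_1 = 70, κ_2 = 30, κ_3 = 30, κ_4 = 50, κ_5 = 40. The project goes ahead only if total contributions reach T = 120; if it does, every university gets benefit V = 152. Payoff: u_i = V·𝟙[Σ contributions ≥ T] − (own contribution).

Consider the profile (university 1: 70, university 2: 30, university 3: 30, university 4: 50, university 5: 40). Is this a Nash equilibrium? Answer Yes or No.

Total = 220 ≥ 120: provided.
University 1 (pledges 70, payoff 82): dropping to 0 → total 150, payoff 152. Profitable deviation.

No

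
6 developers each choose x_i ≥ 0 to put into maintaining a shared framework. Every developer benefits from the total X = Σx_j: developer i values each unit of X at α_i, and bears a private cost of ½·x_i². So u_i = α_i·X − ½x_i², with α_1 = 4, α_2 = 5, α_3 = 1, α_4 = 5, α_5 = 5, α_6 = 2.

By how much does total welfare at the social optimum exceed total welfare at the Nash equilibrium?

Developer i's FOC: ∂u_i/∂x_i = α_i − x_i = 0, so x_i* = α_i.
NE contributions = (4, 5, 1, 5, 5, 2); X = 22.
W^NE = (Σα)·X − ½Σα_i² = 22² − ½·96 = 436.
Planner sets x_i = Σα_j = 22 for every i, so X^SO = 6·22 = 132.
W^SO = (Σα)·X^SO − ½·6·(Σα)² = (6/2)·22² = 1452.
Deadweight loss = W^SO − W^NE = 1016.

1016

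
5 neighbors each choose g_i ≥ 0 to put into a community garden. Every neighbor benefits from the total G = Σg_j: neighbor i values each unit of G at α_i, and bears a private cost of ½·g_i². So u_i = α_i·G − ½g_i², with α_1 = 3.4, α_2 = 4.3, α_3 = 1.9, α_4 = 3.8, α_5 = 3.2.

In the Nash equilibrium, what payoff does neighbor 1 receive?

Neighbor i's FOC: ∂u_i/∂g_i = α_i − g_i = 0, so g_i* = α_i.
NE contributions = (3.4, 4.3, 1.9, 3.8, 3.2); G = 16.6.
u_1 = α_1·G − ½·(g_1)² = 3.4·16.6 − ½·3.4² = 50.66.

50.66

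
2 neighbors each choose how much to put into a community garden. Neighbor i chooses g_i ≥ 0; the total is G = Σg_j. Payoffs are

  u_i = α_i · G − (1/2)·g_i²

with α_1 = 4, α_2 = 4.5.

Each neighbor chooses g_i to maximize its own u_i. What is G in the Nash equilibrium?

Neighbor i's FOC: ∂u_i/∂g_i = α_i − g_i = 0, so g_i* = α_i.
NE contributions = (4, 4.5); G = 8.5.

8.5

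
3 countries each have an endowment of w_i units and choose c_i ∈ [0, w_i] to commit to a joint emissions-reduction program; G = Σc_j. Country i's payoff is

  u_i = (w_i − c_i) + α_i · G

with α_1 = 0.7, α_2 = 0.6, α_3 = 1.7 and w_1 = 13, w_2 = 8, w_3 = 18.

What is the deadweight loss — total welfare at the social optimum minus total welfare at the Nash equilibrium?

∂u_i/∂c_i = α_i − 1, so country i contributes w_i if α_i > 1, else 0.
α_i > 1 for i ∈ {3}; NE contributions (0, 0, 18), G = 18.
W^NE = Σw_i − G^NE + (Σα_i)·G^NE = 39 + 2·18 = 75.
Planner: ∂(Σu_j)/∂c_i = Σα_j − 1 = 2 > 0, so everyone contributes w_i; G^SO = 39, W^SO = 39 + 2·39 = 117.
Deadweight loss = 42.

42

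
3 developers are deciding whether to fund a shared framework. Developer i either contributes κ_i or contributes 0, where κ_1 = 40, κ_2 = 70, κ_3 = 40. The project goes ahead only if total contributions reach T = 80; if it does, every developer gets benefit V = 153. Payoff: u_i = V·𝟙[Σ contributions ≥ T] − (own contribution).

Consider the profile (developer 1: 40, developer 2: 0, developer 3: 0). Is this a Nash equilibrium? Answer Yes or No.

No

Total = 40 < 80: not provided.
Developer 1 (pledges 40, payoff -40): dropping to 0 → total 0, payoff 0. Profitable deviation.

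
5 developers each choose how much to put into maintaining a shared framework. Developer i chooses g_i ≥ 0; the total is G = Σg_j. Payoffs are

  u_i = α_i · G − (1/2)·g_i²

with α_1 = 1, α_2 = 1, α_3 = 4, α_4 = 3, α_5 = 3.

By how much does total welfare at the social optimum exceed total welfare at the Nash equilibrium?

Developer i's FOC: ∂u_i/∂g_i = α_i − g_i = 0, so g_i* = α_i.
NE contributions = (1, 1, 4, 3, 3); G = 12.
W^NE = (Σα)·G − ½Σα_i² = 12² − ½·36 = 126.
Planner sets g_i = Σα_j = 12 for every i, so G^SO = 5·12 = 60.
W^SO = (Σα)·G^SO − ½·5·(Σα)² = (5/2)·12² = 360.
Deadweight loss = W^SO − W^NE = 234.

234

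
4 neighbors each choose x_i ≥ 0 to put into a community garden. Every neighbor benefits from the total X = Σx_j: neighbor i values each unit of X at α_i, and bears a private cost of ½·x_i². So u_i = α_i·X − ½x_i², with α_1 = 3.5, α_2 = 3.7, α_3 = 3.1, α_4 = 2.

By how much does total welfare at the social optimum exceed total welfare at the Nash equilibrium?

171.065

Neighbor i's FOC: ∂u_i/∂x_i = α_i − x_i = 0, so x_i* = α_i.
NE contributions = (3.5, 3.7, 3.1, 2); X = 12.3.
W^NE = (Σα)·X − ½Σα_i² = 12.3² − ½·39.55 = 131.515.
Planner sets x_i = Σα_j = 12.3 for every i, so X^SO = 4·12.3 = 49.2.
W^SO = (Σα)·X^SO − ½·4·(Σα)² = (4/2)·12.3² = 302.58.
Deadweight loss = W^SO − W^NE = 171.065.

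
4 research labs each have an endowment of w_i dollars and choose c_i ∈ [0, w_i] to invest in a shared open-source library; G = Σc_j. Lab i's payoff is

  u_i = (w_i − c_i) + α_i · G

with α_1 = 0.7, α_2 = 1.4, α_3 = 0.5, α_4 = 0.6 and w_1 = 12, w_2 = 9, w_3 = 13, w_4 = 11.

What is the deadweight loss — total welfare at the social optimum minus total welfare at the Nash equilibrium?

79.2

∂u_i/∂c_i = α_i − 1, so lab i contributes w_i if α_i > 1, else 0.
α_i > 1 for i ∈ {2}; NE contributions (0, 9, 0, 0), G = 9.
W^NE = Σw_i − G^NE + (Σα_i)·G^NE = 45 + 2.2·9 = 64.8.
Planner: ∂(Σu_j)/∂c_i = Σα_j − 1 = 2.2 > 0, so everyone contributes w_i; G^SO = 45, W^SO = 45 + 2.2·45 = 144.
Deadweight loss = 79.2.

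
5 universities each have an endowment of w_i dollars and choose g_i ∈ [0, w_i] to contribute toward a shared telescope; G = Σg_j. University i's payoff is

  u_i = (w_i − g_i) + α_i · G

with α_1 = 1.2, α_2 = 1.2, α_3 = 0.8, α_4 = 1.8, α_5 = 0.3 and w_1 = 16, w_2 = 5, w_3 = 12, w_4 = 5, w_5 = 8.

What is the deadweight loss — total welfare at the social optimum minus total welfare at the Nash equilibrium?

86

∂u_i/∂g_i = α_i − 1, so university i contributes w_i if α_i > 1, else 0.
α_i > 1 for i ∈ {1, 2, 4}; NE contributions (16, 5, 0, 5, 0), G = 26.
W^NE = Σw_i − G^NE + (Σα_i)·G^NE = 46 + 4.3·26 = 157.8.
Planner: ∂(Σu_j)/∂g_i = Σα_j − 1 = 4.3 > 0, so everyone contributes w_i; G^SO = 46, W^SO = 46 + 4.3·46 = 243.8.
Deadweight loss = 86.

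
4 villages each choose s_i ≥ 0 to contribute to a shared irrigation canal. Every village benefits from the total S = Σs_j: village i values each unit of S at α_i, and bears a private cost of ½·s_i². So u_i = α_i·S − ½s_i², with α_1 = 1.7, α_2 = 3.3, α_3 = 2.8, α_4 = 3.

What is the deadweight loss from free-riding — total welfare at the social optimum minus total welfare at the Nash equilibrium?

131.95

Village i's FOC: ∂u_i/∂s_i = α_i − s_i = 0, so s_i* = α_i.
NE contributions = (1.7, 3.3, 2.8, 3); S = 10.8.
W^NE = (Σα)·S − ½Σα_i² = 10.8² − ½·30.62 = 101.33.
Planner sets s_i = Σα_j = 10.8 for every i, so S^SO = 4·10.8 = 43.2.
W^SO = (Σα)·S^SO − ½·4·(Σα)² = (4/2)·10.8² = 233.28.
Deadweight loss = W^SO − W^NE = 131.95.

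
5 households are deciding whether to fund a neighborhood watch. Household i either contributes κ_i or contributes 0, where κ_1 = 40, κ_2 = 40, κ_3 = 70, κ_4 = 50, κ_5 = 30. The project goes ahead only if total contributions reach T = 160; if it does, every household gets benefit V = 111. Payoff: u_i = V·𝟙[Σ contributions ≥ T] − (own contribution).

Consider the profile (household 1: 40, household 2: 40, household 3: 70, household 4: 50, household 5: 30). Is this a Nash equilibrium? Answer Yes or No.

No

Total = 230 ≥ 160: provided.
Household 1 (pledges 40, payoff 71): dropping to 0 → total 190, payoff 111. Profitable deviation.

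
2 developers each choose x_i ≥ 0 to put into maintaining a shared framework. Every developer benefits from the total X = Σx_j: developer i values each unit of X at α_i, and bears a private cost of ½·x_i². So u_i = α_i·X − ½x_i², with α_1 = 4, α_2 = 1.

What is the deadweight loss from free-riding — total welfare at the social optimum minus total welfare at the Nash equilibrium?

8.5

Developer i's FOC: ∂u_i/∂x_i = α_i − x_i = 0, so x_i* = α_i.
NE contributions = (4, 1); X = 5.
W^NE = (Σα)·X − ½Σα_i² = 5² − ½·17 = 16.5.
Planner sets x_i = Σα_j = 5 for every i, so X^SO = 2·5 = 10.
W^SO = (Σα)·X^SO − ½·2·(Σα)² = (2/2)·5² = 25.
Deadweight loss = W^SO − W^NE = 8.5.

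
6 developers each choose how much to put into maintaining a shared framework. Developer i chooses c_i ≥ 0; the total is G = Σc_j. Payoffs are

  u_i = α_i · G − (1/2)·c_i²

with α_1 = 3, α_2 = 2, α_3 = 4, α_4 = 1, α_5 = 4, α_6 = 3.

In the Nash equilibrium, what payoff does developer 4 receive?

Developer i's FOC: ∂u_i/∂c_i = α_i − c_i = 0, so c_i* = α_i.
NE contributions = (3, 2, 4, 1, 4, 3); G = 17.
u_4 = α_4·G − ½·(c_4)² = 1·17 − ½·1² = 16.5.

16.5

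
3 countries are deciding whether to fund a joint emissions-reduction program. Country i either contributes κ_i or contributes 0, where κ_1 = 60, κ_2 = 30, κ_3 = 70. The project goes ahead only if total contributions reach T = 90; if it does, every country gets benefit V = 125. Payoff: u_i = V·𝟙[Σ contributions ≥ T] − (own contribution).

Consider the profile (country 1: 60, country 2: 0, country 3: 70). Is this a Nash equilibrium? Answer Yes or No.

Yes

Total = 130 ≥ 90: provided.
Country 1 (pledges 60, payoff 65): dropping to 0 → total 70, payoff 0. No gain.
Country 2 (pledges 0, payoff 125): pledging 30 → total 160, payoff 95. No gain.
Country 3 (pledges 70, payoff 55): dropping to 0 → total 60, payoff 0. No gain.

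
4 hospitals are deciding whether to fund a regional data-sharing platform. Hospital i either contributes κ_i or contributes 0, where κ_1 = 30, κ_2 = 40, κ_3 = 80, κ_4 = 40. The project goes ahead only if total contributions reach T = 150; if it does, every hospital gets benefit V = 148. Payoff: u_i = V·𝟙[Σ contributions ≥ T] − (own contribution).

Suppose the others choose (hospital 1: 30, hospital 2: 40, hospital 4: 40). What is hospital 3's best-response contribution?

Others' total = 110. Contributing 80 brings total to 190 ≥ 150: gain V − κ_3 = 68.
Best response: 80.

80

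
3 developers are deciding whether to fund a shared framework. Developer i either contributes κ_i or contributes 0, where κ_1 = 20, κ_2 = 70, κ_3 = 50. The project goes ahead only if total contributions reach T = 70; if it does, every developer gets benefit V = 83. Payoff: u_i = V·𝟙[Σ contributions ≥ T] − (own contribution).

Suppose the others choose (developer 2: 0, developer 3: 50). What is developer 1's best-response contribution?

Others' total = 50. Contributing 20 brings total to 70 ≥ 70: gain V − κ_1 = 63.
Best response: 20.

20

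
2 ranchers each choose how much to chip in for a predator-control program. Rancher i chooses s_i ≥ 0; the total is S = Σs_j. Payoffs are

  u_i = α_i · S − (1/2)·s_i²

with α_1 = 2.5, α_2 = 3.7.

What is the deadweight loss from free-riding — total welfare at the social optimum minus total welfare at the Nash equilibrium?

9.97

Rancher i's FOC: ∂u_i/∂s_i = α_i − s_i = 0, so s_i* = α_i.
NE contributions = (2.5, 3.7); S = 6.2.
W^NE = (Σα)·S − ½Σα_i² = 6.2² − ½·19.94 = 28.47.
Planner sets s_i = Σα_j = 6.2 for every i, so S^SO = 2·6.2 = 12.4.
W^SO = (Σα)·S^SO − ½·2·(Σα)² = (2/2)·6.2² = 38.44.
Deadweight loss = W^SO − W^NE = 9.97.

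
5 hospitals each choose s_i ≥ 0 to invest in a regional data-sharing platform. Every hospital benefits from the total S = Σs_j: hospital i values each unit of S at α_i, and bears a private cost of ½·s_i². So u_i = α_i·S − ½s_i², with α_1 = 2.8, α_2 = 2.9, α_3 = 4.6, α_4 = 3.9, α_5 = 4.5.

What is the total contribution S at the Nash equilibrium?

18.7

Hospital i's FOC: ∂u_i/∂s_i = α_i − s_i = 0, so s_i* = α_i.
NE contributions = (2.8, 2.9, 4.6, 3.9, 4.5); S = 18.7.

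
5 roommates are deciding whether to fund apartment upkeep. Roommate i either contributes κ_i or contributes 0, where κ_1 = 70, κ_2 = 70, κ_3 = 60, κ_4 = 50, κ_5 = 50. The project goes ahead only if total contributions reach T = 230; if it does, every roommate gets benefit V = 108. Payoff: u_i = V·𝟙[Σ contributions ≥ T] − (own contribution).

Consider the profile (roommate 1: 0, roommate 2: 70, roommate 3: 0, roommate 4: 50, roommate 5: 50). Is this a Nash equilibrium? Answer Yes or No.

No

Total = 170 < 230: not provided.
Roommate 1 (pledges 0, payoff 0): pledging 70 → total 240, payoff 38. Profitable deviation.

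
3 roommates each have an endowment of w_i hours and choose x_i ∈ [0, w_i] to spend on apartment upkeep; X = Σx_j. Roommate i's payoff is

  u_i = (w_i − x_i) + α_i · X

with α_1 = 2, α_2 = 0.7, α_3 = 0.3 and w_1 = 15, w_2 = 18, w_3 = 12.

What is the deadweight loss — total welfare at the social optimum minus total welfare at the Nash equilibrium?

60

∂u_i/∂x_i = α_i − 1, so roommate i contributes w_i if α_i > 1, else 0.
α_i > 1 for i ∈ {1}; NE contributions (15, 0, 0), X = 15.
W^NE = Σw_i − X^NE + (Σα_i)·X^NE = 45 + 2·15 = 75.
Planner: ∂(Σu_j)/∂x_i = Σα_j − 1 = 2 > 0, so everyone contributes w_i; X^SO = 45, W^SO = 45 + 2·45 = 135.
Deadweight loss = 60.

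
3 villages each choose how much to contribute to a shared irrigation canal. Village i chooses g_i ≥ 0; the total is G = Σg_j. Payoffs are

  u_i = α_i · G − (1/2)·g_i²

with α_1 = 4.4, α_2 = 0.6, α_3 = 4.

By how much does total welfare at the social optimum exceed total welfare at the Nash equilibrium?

Village i's FOC: ∂u_i/∂g_i = α_i − g_i = 0, so g_i* = α_i.
NE contributions = (4.4, 0.6, 4); G = 9.
W^NE = (Σα)·G − ½Σα_i² = 9² − ½·35.72 = 63.14.
Planner sets g_i = Σα_j = 9 for every i, so G^SO = 3·9 = 27.
W^SO = (Σα)·G^SO − ½·3·(Σα)² = (3/2)·9² = 121.5.
Deadweight loss = W^SO − W^NE = 58.36.

58.36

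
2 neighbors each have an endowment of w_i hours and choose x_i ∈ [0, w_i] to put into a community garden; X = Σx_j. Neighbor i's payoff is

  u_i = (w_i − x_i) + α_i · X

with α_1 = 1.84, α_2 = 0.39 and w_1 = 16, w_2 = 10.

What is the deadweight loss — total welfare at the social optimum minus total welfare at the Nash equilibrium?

∂u_i/∂x_i = α_i − 1, so neighbor i contributes w_i if α_i > 1, else 0.
α_i > 1 for i ∈ {1}; NE contributions (16, 0), X = 16.
W^NE = Σw_i − X^NE + (Σα_i)·X^NE = 26 + 1.23·16 = 45.68.
Planner: ∂(Σu_j)/∂x_i = Σα_j − 1 = 1.23 > 0, so everyone contributes w_i; X^SO = 26, W^SO = 26 + 1.23·26 = 57.98.
Deadweight loss = 12.3.

12.3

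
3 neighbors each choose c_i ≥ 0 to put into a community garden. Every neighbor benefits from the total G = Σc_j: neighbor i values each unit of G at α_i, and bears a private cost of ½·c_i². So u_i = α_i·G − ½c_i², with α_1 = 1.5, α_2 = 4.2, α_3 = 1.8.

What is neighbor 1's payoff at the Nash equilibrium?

10.125

Neighbor i's FOC: ∂u_i/∂c_i = α_i − c_i = 0, so c_i* = α_i.
NE contributions = (1.5, 4.2, 1.8); G = 7.5.
u_1 = α_1·G − ½·(c_1)² = 1.5·7.5 − ½·1.5² = 10.125.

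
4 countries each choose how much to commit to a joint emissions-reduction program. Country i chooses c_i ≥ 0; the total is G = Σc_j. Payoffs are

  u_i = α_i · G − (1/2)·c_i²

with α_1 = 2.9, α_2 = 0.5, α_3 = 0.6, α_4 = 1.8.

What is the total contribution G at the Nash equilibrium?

5.8

Country i's FOC: ∂u_i/∂c_i = α_i − c_i = 0, so c_i* = α_i.
NE contributions = (2.9, 0.5, 0.6, 1.8); G = 5.8.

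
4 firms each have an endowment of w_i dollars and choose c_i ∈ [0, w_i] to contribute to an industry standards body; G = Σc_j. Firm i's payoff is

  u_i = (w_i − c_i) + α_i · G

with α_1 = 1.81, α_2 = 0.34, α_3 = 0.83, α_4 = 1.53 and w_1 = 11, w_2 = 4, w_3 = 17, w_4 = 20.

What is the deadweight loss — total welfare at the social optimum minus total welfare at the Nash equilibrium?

73.71

∂u_i/∂c_i = α_i − 1, so firm i contributes w_i if α_i > 1, else 0.
α_i > 1 for i ∈ {1, 4}; NE contributions (11, 0, 0, 20), G = 31.
W^NE = Σw_i − G^NE + (Σα_i)·G^NE = 52 + 3.51·31 = 160.81.
Planner: ∂(Σu_j)/∂c_i = Σα_j − 1 = 3.51 > 0, so everyone contributes w_i; G^SO = 52, W^SO = 52 + 3.51·52 = 234.52.
Deadweight loss = 73.71.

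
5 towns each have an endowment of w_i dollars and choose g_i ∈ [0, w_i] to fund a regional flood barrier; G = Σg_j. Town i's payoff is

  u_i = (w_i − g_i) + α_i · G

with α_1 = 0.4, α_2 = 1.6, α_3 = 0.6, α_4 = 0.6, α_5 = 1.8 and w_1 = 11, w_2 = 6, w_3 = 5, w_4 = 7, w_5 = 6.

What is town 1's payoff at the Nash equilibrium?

15.8

∂u_i/∂g_i = α_i − 1, so town i contributes w_i if α_i > 1, else 0.
α_i > 1 for i ∈ {2, 5}; NE contributions (0, 6, 0, 0, 6), G = 12.
u_1 = (11 − 0) + 0.4·12 = 15.8.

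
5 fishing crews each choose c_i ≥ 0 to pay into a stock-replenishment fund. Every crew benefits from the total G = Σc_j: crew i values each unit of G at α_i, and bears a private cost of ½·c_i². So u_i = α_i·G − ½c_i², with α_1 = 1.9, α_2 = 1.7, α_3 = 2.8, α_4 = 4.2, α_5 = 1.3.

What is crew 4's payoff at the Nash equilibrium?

41.16

Crew i's FOC: ∂u_i/∂c_i = α_i − c_i = 0, so c_i* = α_i.
NE contributions = (1.9, 1.7, 2.8, 4.2, 1.3); G = 11.9.
u_4 = α_4·G − ½·(c_4)² = 4.2·11.9 − ½·4.2² = 41.16.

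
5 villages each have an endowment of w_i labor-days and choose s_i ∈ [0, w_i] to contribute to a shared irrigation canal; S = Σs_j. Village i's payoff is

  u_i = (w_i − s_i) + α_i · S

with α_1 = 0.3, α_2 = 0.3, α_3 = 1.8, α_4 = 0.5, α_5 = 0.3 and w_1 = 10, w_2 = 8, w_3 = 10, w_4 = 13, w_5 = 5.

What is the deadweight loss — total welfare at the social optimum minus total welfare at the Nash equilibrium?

∂u_i/∂s_i = α_i − 1, so village i contributes w_i if α_i > 1, else 0.
α_i > 1 for i ∈ {3}; NE contributions (0, 0, 10, 0, 0), S = 10.
W^NE = Σw_i − S^NE + (Σα_i)·S^NE = 46 + 2.2·10 = 68.
Planner: ∂(Σu_j)/∂s_i = Σα_j − 1 = 2.2 > 0, so everyone contributes w_i; S^SO = 46, W^SO = 46 + 2.2·46 = 147.2.
Deadweight loss = 79.2.

79.2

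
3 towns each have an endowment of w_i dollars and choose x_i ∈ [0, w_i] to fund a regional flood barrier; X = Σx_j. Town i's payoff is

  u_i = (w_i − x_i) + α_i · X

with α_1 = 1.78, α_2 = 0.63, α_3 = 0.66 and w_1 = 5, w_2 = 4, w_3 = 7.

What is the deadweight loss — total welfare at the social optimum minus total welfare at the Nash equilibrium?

22.77

∂u_i/∂x_i = α_i − 1, so town i contributes w_i if α_i > 1, else 0.
α_i > 1 for i ∈ {1}; NE contributions (5, 0, 0), X = 5.
W^NE = Σw_i − X^NE + (Σα_i)·X^NE = 16 + 2.07·5 = 26.35.
Planner: ∂(Σu_j)/∂x_i = Σα_j − 1 = 2.07 > 0, so everyone contributes w_i; X^SO = 16, W^SO = 16 + 2.07·16 = 49.12.
Deadweight loss = 22.77.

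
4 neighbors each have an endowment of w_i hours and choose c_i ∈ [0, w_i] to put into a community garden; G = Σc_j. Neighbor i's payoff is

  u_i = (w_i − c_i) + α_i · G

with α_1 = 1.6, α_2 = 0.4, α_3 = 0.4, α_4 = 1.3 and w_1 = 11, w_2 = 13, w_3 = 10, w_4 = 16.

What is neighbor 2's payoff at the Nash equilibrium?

23.8

∂u_i/∂c_i = α_i − 1, so neighbor i contributes w_i if α_i > 1, else 0.
α_i > 1 for i ∈ {1, 4}; NE contributions (11, 0, 0, 16), G = 27.
u_2 = (13 − 0) + 0.4·27 = 23.8.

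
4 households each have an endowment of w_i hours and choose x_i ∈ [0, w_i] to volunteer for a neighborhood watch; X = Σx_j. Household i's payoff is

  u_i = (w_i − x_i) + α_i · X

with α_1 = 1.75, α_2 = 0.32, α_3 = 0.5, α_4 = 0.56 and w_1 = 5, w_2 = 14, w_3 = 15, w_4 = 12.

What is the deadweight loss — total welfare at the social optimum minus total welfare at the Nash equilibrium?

∂u_i/∂x_i = α_i − 1, so household i contributes w_i if α_i > 1, else 0.
α_i > 1 for i ∈ {1}; NE contributions (5, 0, 0, 0), X = 5.
W^NE = Σw_i − X^NE + (Σα_i)·X^NE = 46 + 2.13·5 = 56.65.
Planner: ∂(Σu_j)/∂x_i = Σα_j − 1 = 2.13 > 0, so everyone contributes w_i; X^SO = 46, W^SO = 46 + 2.13·46 = 143.98.
Deadweight loss = 87.33.

87.33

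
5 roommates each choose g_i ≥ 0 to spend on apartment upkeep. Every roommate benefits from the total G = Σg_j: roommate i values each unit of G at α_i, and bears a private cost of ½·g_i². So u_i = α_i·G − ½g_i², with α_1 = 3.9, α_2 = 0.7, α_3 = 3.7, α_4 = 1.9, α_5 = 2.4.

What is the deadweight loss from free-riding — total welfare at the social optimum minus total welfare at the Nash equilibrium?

257.52

Roommate i's FOC: ∂u_i/∂g_i = α_i − g_i = 0, so g_i* = α_i.
NE contributions = (3.9, 0.7, 3.7, 1.9, 2.4); G = 12.6.
W^NE = (Σα)·G − ½Σα_i² = 12.6² − ½·38.76 = 139.38.
Planner sets g_i = Σα_j = 12.6 for every i, so G^SO = 5·12.6 = 63.
W^SO = (Σα)·G^SO − ½·5·(Σα)² = (5/2)·12.6² = 396.9.
Deadweight loss = W^SO − W^NE = 257.52.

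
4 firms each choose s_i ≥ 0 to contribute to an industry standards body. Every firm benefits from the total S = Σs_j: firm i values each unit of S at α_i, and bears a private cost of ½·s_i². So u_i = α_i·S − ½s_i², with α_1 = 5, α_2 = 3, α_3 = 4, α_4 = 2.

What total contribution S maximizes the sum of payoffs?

Planner FOC: ∂(Σu_j)/∂s_i = (Σα_j) − s_i = 0, so s_i^SO = Σα_j = 14 for every i; S^SO = 56.

56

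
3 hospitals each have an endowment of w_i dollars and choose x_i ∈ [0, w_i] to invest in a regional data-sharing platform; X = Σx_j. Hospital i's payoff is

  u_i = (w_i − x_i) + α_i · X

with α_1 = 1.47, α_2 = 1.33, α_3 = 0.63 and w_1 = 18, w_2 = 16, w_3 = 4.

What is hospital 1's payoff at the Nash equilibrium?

49.98

∂u_i/∂x_i = α_i − 1, so hospital i contributes w_i if α_i > 1, else 0.
α_i > 1 for i ∈ {1, 2}; NE contributions (18, 16, 0), X = 34.
u_1 = (18 − 18) + 1.47·34 = 49.98.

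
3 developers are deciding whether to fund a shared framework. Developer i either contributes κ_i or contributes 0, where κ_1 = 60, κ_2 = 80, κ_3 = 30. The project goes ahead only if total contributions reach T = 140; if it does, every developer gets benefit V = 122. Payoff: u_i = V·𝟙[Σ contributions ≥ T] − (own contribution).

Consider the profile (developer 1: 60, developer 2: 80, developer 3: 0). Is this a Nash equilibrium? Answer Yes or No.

Total = 140 ≥ 140: provided.
Developer 1 (pledges 60, payoff 62): dropping to 0 → total 80, payoff 0. No gain.
Developer 2 (pledges 80, payoff 42): dropping to 0 → total 60, payoff 0. No gain.
Developer 3 (pledges 0, payoff 122): pledging 30 → total 170, payoff 92. No gain.

Yes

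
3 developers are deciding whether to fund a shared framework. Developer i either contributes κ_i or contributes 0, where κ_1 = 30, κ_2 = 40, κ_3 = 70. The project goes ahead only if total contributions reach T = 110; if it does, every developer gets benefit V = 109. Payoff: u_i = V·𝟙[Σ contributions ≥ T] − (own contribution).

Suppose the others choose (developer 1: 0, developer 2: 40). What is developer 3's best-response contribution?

Others' total = 40. Contributing 70 brings total to 110 ≥ 110: gain V − κ_3 = 39.
Best response: 70.

70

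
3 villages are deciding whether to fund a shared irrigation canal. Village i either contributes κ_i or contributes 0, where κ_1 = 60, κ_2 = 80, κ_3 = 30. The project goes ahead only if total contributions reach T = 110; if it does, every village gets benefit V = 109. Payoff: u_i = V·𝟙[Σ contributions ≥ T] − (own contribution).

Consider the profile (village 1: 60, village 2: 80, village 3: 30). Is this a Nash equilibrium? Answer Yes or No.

No

Total = 170 ≥ 110: provided.
Village 1 (pledges 60, payoff 49): dropping to 0 → total 110, payoff 109. Profitable deviation.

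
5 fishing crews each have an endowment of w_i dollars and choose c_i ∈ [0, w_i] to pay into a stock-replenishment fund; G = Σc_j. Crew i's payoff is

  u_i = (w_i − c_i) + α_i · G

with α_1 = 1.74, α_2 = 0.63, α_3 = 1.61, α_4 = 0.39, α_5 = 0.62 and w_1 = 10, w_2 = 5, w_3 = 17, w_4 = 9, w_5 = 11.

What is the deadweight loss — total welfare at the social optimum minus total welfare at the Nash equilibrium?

∂u_i/∂c_i = α_i − 1, so crew i contributes w_i if α_i > 1, else 0.
α_i > 1 for i ∈ {1, 3}; NE contributions (10, 0, 17, 0, 0), G = 27.
W^NE = Σw_i − G^NE + (Σα_i)·G^NE = 52 + 3.99·27 = 159.73.
Planner: ∂(Σu_j)/∂c_i = Σα_j − 1 = 3.99 > 0, so everyone contributes w_i; G^SO = 52, W^SO = 52 + 3.99·52 = 259.48.
Deadweight loss = 99.75.

99.75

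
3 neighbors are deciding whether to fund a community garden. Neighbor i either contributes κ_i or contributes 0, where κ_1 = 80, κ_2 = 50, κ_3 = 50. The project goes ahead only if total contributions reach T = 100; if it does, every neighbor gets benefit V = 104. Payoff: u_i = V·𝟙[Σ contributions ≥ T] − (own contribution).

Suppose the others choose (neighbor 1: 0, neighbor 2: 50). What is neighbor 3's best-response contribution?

50

Others' total = 50. Contributing 50 brings total to 100 ≥ 100: gain V − κ_3 = 54.
Best response: 50.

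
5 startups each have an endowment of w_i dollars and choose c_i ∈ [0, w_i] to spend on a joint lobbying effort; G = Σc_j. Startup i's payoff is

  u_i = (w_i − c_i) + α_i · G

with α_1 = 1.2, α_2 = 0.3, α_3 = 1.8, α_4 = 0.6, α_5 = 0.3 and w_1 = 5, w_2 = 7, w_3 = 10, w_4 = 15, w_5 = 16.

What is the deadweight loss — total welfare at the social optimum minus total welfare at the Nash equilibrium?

121.6

∂u_i/∂c_i = α_i − 1, so startup i contributes w_i if α_i > 1, else 0.
α_i > 1 for i ∈ {1, 3}; NE contributions (5, 0, 10, 0, 0), G = 15.
W^NE = Σw_i − G^NE + (Σα_i)·G^NE = 53 + 3.2·15 = 101.
Planner: ∂(Σu_j)/∂c_i = Σα_j − 1 = 3.2 > 0, so everyone contributes w_i; G^SO = 53, W^SO = 53 + 3.2·53 = 222.6.
Deadweight loss = 121.6.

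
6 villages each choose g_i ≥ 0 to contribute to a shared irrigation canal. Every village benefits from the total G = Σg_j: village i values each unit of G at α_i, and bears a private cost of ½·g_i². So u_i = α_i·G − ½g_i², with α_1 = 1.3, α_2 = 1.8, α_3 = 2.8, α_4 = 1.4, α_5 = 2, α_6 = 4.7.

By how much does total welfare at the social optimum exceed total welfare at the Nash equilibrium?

Village i's FOC: ∂u_i/∂g_i = α_i − g_i = 0, so g_i* = α_i.
NE contributions = (1.3, 1.8, 2.8, 1.4, 2, 4.7); G = 14.
W^NE = (Σα)·G − ½Σα_i² = 14² − ½·40.82 = 175.59.
Planner sets g_i = Σα_j = 14 for every i, so G^SO = 6·14 = 84.
W^SO = (Σα)·G^SO − ½·6·(Σα)² = (6/2)·14² = 588.
Deadweight loss = W^SO − W^NE = 412.41.

412.41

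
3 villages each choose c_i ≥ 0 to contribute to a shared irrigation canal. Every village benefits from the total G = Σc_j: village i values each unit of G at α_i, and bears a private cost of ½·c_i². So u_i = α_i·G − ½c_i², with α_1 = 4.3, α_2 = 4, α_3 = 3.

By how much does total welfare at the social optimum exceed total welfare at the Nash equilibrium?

Village i's FOC: ∂u_i/∂c_i = α_i − c_i = 0, so c_i* = α_i.
NE contributions = (4.3, 4, 3); G = 11.3.
W^NE = (Σα)·G − ½Σα_i² = 11.3² − ½·43.49 = 105.945.
Planner sets c_i = Σα_j = 11.3 for every i, so G^SO = 3·11.3 = 33.9.
W^SO = (Σα)·G^SO − ½·3·(Σα)² = (3/2)·11.3² = 191.535.
Deadweight loss = W^SO − W^NE = 85.59.

85.59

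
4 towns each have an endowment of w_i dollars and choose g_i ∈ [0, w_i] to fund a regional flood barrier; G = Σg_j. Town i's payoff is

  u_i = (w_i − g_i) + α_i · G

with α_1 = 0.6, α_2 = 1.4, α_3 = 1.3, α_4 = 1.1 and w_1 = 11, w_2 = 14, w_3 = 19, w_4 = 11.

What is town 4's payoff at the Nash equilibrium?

48.4

∂u_i/∂g_i = α_i − 1, so town i contributes w_i if α_i > 1, else 0.
α_i > 1 for i ∈ {2, 3, 4}; NE contributions (0, 14, 19, 11), G = 44.
u_4 = (11 − 11) + 1.1·44 = 48.4.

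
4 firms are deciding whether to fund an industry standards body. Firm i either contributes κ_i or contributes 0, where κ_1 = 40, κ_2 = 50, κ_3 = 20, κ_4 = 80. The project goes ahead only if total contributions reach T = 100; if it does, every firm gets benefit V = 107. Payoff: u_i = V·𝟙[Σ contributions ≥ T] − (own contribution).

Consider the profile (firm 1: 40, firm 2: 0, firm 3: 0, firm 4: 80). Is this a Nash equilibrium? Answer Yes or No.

Total = 120 ≥ 100: provided.
Firm 1 (pledges 40, payoff 67): dropping to 0 → total 80, payoff 0. No gain.
Firm 2 (pledges 0, payoff 107): pledging 50 → total 170, payoff 57. No gain.
Firm 3 (pledges 0, payoff 107): pledging 20 → total 140, payoff 87. No gain.
Firm 4 (pledges 80, payoff 27): dropping to 0 → total 40, payoff 0. No gain.

Yes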